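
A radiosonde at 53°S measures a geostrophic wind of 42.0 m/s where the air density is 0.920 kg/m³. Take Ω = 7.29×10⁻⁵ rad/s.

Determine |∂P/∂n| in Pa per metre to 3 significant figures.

4.50×10⁻³ Pa/m

Coriolis parameter at 53°S:
f = 2Ω sin φ = 2 × 7.29×10⁻⁵ × sin 53° = 1.16×10⁻⁴ s⁻¹
Geostrophic balance rearranged: |∂P/∂n| = f ρ V_g
|∂P/∂n| = 1.16×10⁻⁴ × 0.920 × 42.0 = 4.50×10⁻³ Pa/m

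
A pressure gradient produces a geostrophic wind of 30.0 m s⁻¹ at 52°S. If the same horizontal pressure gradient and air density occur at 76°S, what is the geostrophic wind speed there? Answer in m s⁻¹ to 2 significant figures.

With the same pressure gradient and density, V_g ∝ 1/f ∝ 1/sin φ.
V₂ = V₁ · sin φ₁ / sin φ₂ = 30.0 × sin 52° / sin 76°
V₂ = 30.0 × 0.7880/0.9703 = 24 m s⁻¹

24 m s⁻¹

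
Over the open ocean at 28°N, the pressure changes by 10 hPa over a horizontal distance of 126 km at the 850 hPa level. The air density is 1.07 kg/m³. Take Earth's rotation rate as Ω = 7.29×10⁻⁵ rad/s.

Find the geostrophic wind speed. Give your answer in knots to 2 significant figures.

210 knots

Coriolis parameter at 28°N:
f = 2Ω sin φ = 2 × 7.29×10⁻⁵ × sin 28° = 6.84×10⁻⁵ s⁻¹
Pressure gradient: |∂P/∂n| = 1000 Pa / 126000 m = 7.94×10⁻³ Pa/m
Geostrophic balance (pressure-gradient force = Coriolis force):
V_g = (1/(fρ)) |∂P/∂n| = 7.94×10⁻³ / (6.84×10⁻⁵ × 1.07) = 108 m/s
Converting: 108 m/s × 1.944 = 210 knots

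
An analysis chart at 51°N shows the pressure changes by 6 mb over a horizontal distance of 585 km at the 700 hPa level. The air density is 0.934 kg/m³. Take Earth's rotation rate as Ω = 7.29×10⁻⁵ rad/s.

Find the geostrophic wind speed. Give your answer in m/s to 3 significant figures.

9.69 m/s

Coriolis parameter at 51°N:
f = 2Ω sin φ = 2 × 7.29×10⁻⁵ × sin 51° = 1.13×10⁻⁴ s⁻¹
Pressure gradient: |∂P/∂n| = 600 Pa / 585000 m = 1.03×10⁻³ Pa/m
Geostrophic balance (pressure-gradient force = Coriolis force):
V_g = (1/(fρ)) |∂P/∂n| = 1.03×10⁻³ / (1.13×10⁻⁴ × 0.934) = 9.69 m/s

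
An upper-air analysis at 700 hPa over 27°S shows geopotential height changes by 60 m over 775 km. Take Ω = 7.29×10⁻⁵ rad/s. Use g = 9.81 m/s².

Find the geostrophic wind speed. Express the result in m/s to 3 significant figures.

Coriolis parameter at 27°S:
f = 2Ω sin φ = 2 × 7.29×10⁻⁵ × sin 27° = 6.62×10⁻⁵ s⁻¹
Height gradient: |∂Z/∂n| = 60 m / 775000 m = 7.74×10⁻⁵
On a pressure surface, geostrophic balance gives V_g = (g/f)|∂Z/∂n|:
V_g = 9.81 × 7.74×10⁻⁵ / 6.62×10⁻⁵ = 11.5 m/s

11.5 m/s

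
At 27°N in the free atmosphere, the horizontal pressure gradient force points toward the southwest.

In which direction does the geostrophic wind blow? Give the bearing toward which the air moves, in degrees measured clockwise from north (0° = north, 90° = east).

The pressure-gradient force points toward the southwest (bearing 225°).
Geostrophic balance: in the Northern Hemisphere the Coriolis force deflects motion to the right, so the geostrophic wind blows 90° to the right of the pressure-gradient force (low pressure on the left).
Rotating 225° by 90° clockwise gives 315° — the wind blows toward the northwest.

315°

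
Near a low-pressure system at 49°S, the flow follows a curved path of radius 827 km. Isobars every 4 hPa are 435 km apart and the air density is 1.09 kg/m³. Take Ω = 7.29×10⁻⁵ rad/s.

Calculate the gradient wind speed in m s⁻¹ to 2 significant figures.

Coriolis parameter at 49°S:
f = 2Ω sin φ = 2 × 7.29×10⁻⁵ × sin 49° = 1.10×10⁻⁴ s⁻¹
Pressure gradient: |∂P/∂n| = 400 Pa / 435000 m = 9.20×10⁻⁴ Pa/m
Geostrophic speed: V_g = |∂P/∂n|/(fρ) = 9.20×10⁻⁴/(1.10×10⁻⁴ × 1.09) = 7.67 m/s
Around a low, centrifugal force acts outward with Coriolis, so pressure-gradient force balances both:
(1/ρ)|∂P/∂n| = fV + V²/R  →  V² + fR·V − fR·V_g = 0
With fR = 1.10×10⁻⁴ × 827×10³ m = 91.0 m/s:
V = [−fR + √((fR)² + 4 fR V_g)]/2 = [−91.0 + √(91.0² + 4×91.0×7.67)]/2 = 7.11 m/s
Subgeostrophic (V < V_g = 7.67 m/s), as expected around a low.

7.1 m s⁻¹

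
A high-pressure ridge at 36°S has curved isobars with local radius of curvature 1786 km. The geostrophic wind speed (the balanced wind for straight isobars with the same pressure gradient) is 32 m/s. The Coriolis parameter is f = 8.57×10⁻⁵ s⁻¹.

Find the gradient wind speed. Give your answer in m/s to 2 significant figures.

46 m/s

Around a high, pressure-gradient force acts outward with centrifugal, so Coriolis balances both:
fV = (1/ρ)|∂P/∂n| + V²/R  →  V² − fR·V + fR·V_g = 0
With fR = 8.57×10⁻⁵ × 1786×10³ m = 153 m/s:
V = [fR − √((fR)² − 4 fR V_g)]/2 = [153 − √(153² − 4×153×32)]/2 = 45.6 m/s
Supergeostrophic (V > V_g = 32 m/s), as expected around a high.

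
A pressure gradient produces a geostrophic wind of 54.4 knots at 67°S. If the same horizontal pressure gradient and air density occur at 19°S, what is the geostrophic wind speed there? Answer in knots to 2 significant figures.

150 knots

With the same pressure gradient and density, V_g ∝ 1/f ∝ 1/sin φ.
V₂ = V₁ · sin φ₁ / sin φ₂ = 54.4 × sin 67° / sin 19°
V₂ = 54.4 × 0.9205/0.3256 = 150 knots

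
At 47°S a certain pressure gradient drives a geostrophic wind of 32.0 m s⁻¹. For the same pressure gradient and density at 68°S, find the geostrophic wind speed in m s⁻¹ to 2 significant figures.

25 m s⁻¹

With the same pressure gradient and density, V_g ∝ 1/f ∝ 1/sin φ.
V₂ = V₁ · sin φ₁ / sin φ₂ = 32.0 × sin 47° / sin 68°
V₂ = 32.0 × 0.7314/0.9272 = 25 m s⁻¹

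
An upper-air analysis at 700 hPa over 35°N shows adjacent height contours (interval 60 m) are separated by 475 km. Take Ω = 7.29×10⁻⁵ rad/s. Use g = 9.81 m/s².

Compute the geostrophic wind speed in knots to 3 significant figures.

28.8 knots

Coriolis parameter at 35°N:
f = 2Ω sin φ = 2 × 7.29×10⁻⁵ × sin 35° = 8.36×10⁻⁵ s⁻¹
Height gradient: |∂Z/∂n| = 60 m / 475000 m = 1.26×10⁻⁴
On a pressure surface, geostrophic balance gives V_g = (g/f)|∂Z/∂n|:
V_g = 9.81 × 1.26×10⁻⁴ / 8.36×10⁻⁵ = 14.8 m/s
Converting: 14.8 m/s × 1.944 = 28.8 knots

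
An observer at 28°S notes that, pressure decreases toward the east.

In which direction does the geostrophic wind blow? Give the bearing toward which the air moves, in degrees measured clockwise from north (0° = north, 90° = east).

The pressure-gradient force points toward the east (bearing 090°).
Geostrophic balance: in the Southern Hemisphere the Coriolis force deflects motion to the left, so the geostrophic wind blows 90° to the left of the pressure-gradient force (low pressure on the right).
Rotating 090° by 90° counterclockwise gives 000° — the wind blows toward the north.

000°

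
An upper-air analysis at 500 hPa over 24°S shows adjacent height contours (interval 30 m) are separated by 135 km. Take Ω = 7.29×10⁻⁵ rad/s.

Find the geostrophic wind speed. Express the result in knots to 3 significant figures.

Coriolis parameter at 24°S:
f = 2Ω sin φ = 2 × 7.29×10⁻⁵ × sin 24° = 5.93×10⁻⁵ s⁻¹
Height gradient: |∂Z/∂n| = 30 m / 135000 m = 2.22×10⁻⁴
On a pressure surface, geostrophic balance gives V_g = (g/f)|∂Z/∂n|:
V_g = 9.81 × 2.22×10⁻⁴ / 5.93×10⁻⁵ = 36.8 m/s
Converting: 36.8 m/s × 1.944 = 71.5 knots

71.5 knots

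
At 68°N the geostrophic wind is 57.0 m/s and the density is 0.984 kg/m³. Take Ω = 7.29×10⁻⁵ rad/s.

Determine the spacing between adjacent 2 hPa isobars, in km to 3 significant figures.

Coriolis parameter at 68°N:
f = 2Ω sin φ = 2 × 7.29×10⁻⁵ × sin 68° = 1.35×10⁻⁴ s⁻¹
Geostrophic balance rearranged: |∂P/∂n| = f ρ V_g
|∂P/∂n| = 1.35×10⁻⁴ × 0.984 × 57.0 = 7.58×10⁻³ Pa/m
Isobar spacing: Δn = ΔP/|∂P/∂n| = 200 Pa / 7.58×10⁻³ Pa/m = 26378 m ≈ 26.4 km

26.4 km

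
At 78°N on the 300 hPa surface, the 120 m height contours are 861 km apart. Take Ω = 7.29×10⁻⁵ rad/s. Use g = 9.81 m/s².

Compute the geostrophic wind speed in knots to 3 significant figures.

Coriolis parameter at 78°N:
f = 2Ω sin φ = 2 × 7.29×10⁻⁵ × sin 78° = 1.43×10⁻⁴ s⁻¹
Height gradient: |∂Z/∂n| = 120 m / 861000 m = 1.39×10⁻⁴
On a pressure surface, geostrophic balance gives V_g = (g/f)|∂Z/∂n|:
V_g = 9.81 × 1.39×10⁻⁴ / 1.43×10⁻⁴ = 9.59 m/s
Converting: 9.59 m/s × 1.944 = 18.6 knots

18.6 knots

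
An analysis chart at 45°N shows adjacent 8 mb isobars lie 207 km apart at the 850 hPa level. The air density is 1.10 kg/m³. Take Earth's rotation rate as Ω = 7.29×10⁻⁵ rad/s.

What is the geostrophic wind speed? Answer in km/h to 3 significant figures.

Coriolis parameter at 45°N:
f = 2Ω sin φ = 2 × 7.29×10⁻⁵ × sin 45° = 1.03×10⁻⁴ s⁻¹
Pressure gradient: |∂P/∂n| = 800 Pa / 207000 m = 3.86×10⁻³ Pa/m
Geostrophic balance (pressure-gradient force = Coriolis force):
V_g = (1/(fρ)) |∂P/∂n| = 3.86×10⁻³ / (1.03×10⁻⁴ × 1.10) = 34.1 m/s
Converting: 34.1 m/s × 3.6 = 123 km/h

123 km/h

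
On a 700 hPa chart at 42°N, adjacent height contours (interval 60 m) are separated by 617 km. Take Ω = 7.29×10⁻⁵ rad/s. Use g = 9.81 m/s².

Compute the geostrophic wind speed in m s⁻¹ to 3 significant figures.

Coriolis parameter at 42°N:
f = 2Ω sin φ = 2 × 7.29×10⁻⁵ × sin 42° = 9.76×10⁻⁵ s⁻¹
Height gradient: |∂Z/∂n| = 60 m / 617000 m = 9.72×10⁻⁵
On a pressure surface, geostrophic balance gives V_g = (g/f)|∂Z/∂n|:
V_g = 9.81 × 9.72×10⁻⁵ / 9.76×10⁻⁵ = 9.78 m/s

9.78 m s⁻¹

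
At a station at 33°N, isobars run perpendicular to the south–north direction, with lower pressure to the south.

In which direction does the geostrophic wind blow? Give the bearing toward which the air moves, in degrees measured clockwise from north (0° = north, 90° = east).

270°

The pressure-gradient force points toward the south (bearing 180°).
Geostrophic balance: in the Northern Hemisphere the Coriolis force deflects motion to the right, so the geostrophic wind blows 90° to the right of the pressure-gradient force (low pressure on the left).
Rotating 180° by 90° clockwise gives 270° — the wind blows toward the west.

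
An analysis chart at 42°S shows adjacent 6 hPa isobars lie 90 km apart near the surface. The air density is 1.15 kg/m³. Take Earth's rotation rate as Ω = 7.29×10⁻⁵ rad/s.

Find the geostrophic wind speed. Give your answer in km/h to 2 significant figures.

210 km/h

Coriolis parameter at 42°S:
f = 2Ω sin φ = 2 × 7.29×10⁻⁵ × sin 42° = 9.76×10⁻⁵ s⁻¹
Pressure gradient: |∂P/∂n| = 600 Pa / 90000 m = 6.67×10⁻³ Pa/m
Geostrophic balance (pressure-gradient force = Coriolis force):
V_g = (1/(fρ)) |∂P/∂n| = 6.67×10⁻³ / (9.76×10⁻⁵ × 1.15) = 59.4 m/s
Converting: 59.4 m/s × 3.6 = 210 km/h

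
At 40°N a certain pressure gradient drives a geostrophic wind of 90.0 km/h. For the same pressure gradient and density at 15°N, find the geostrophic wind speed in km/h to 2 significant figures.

220 km/h

With the same pressure gradient and density, V_g ∝ 1/f ∝ 1/sin φ.
V₂ = V₁ · sin φ₁ / sin φ₂ = 90.0 × sin 40° / sin 15°
V₂ = 90.0 × 0.6428/0.2588 = 220 km/h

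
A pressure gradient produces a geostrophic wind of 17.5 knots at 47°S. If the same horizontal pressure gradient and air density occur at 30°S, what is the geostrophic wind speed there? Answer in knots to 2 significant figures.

26 knots

With the same pressure gradient and density, V_g ∝ 1/f ∝ 1/sin φ.
V₂ = V₁ · sin φ₁ / sin φ₂ = 17.5 × sin 47° / sin 30°
V₂ = 17.5 × 0.7314/0.5000 = 26 knots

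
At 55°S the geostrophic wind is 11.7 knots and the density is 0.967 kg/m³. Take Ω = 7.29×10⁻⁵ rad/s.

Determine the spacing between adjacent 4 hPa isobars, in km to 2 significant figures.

Coriolis parameter at 55°S:
f = 2Ω sin φ = 2 × 7.29×10⁻⁵ × sin 55° = 1.19×10⁻⁴ s⁻¹
Wind speed in SI: 11.7 knots = 6.02 m/s
Geostrophic balance rearranged: |∂P/∂n| = f ρ V_g
|∂P/∂n| = 1.19×10⁻⁴ × 0.967 × 6.02 = 6.95×10⁻⁴ Pa/m
Isobar spacing: Δn = ΔP/|∂P/∂n| = 400 Pa / 6.95×10⁻⁴ Pa/m = 575423 m ≈ 580 km

580 km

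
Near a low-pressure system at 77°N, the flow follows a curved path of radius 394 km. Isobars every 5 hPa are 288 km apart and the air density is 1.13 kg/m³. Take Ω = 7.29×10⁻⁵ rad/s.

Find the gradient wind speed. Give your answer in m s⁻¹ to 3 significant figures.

9.28 m s⁻¹

Coriolis parameter at 77°N:
f = 2Ω sin φ = 2 × 7.29×10⁻⁵ × sin 77° = 1.42×10⁻⁴ s⁻¹
Pressure gradient: |∂P/∂n| = 500 Pa / 288000 m = 1.74×10⁻³ Pa/m
Geostrophic speed: V_g = |∂P/∂n|/(fρ) = 1.74×10⁻³/(1.42×10⁻⁴ × 1.13) = 10.8 m/s
Around a low, centrifugal force acts outward with Coriolis, so pressure-gradient force balances both:
(1/ρ)|∂P/∂n| = fV + V²/R  →  V² + fR·V − fR·V_g = 0
With fR = 1.42×10⁻⁴ × 394×10³ m = 56.0 m/s:
V = [−fR + √((fR)² + 4 fR V_g)]/2 = [−56.0 + √(56.0² + 4×56.0×10.8)]/2 = 9.28 m/s
Subgeostrophic (V < V_g = 10.8 m/s), as expected around a low.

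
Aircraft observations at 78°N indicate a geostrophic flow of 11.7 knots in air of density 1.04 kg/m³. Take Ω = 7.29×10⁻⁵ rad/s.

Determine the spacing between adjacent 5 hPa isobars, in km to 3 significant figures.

Coriolis parameter at 78°N:
f = 2Ω sin φ = 2 × 7.29×10⁻⁵ × sin 78° = 1.43×10⁻⁴ s⁻¹
Wind speed in SI: 11.7 knots = 6.02 m/s
Geostrophic balance rearranged: |∂P/∂n| = f ρ V_g
|∂P/∂n| = 1.43×10⁻⁴ × 1.04 × 6.02 = 8.93×10⁻⁴ Pa/m
Isobar spacing: Δn = ΔP/|∂P/∂n| = 500 Pa / 8.93×10⁻⁴ Pa/m = 560081 m ≈ 560 km

560 km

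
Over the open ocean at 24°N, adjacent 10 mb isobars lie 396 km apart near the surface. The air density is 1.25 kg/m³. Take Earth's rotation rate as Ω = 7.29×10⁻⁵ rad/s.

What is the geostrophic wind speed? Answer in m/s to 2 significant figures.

34 m/s

Coriolis parameter at 24°N:
f = 2Ω sin φ = 2 × 7.29×10⁻⁵ × sin 24° = 5.93×10⁻⁵ s⁻¹
Pressure gradient: |∂P/∂n| = 1000 Pa / 396000 m = 2.53×10⁻³ Pa/m
Geostrophic balance (pressure-gradient force = Coriolis force):
V_g = (1/(fρ)) |∂P/∂n| = 2.53×10⁻³ / (5.93×10⁻⁵ × 1.25) = 34.1 m/s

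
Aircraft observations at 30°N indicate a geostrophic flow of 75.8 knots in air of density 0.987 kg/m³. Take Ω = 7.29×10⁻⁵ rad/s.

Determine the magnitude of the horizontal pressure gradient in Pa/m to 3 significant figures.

2.81×10⁻³ Pa/m

Coriolis parameter at 30°N:
f = 2Ω sin φ = 2 × 7.29×10⁻⁵ × sin 30° = 7.29×10⁻⁵ s⁻¹
Wind speed in SI: 75.8 knots = 39.0 m/s
Geostrophic balance rearranged: |∂P/∂n| = f ρ V_g
|∂P/∂n| = 7.29×10⁻⁵ × 0.987 × 39.0 = 2.81×10⁻³ Pa/m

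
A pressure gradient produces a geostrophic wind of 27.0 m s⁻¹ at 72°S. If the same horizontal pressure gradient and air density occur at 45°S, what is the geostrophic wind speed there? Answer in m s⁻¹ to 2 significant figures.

With the same pressure gradient and density, V_g ∝ 1/f ∝ 1/sin φ.
V₂ = V₁ · sin φ₁ / sin φ₂ = 27.0 × sin 72° / sin 45°
V₂ = 27.0 × 0.9511/0.7071 = 36 m s⁻¹

36 m s⁻¹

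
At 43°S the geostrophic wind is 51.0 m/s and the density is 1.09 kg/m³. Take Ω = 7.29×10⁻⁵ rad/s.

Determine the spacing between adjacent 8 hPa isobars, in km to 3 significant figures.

Coriolis parameter at 43°S:
f = 2Ω sin φ = 2 × 7.29×10⁻⁵ × sin 43° = 9.94×10⁻⁵ s⁻¹
Geostrophic balance rearranged: |∂P/∂n| = f ρ V_g
|∂P/∂n| = 9.94×10⁻⁵ × 1.09 × 51.0 = 5.53×10⁻³ Pa/m
Isobar spacing: Δn = ΔP/|∂P/∂n| = 800 Pa / 5.53×10⁻³ Pa/m = 144728 m ≈ 145 km

145 km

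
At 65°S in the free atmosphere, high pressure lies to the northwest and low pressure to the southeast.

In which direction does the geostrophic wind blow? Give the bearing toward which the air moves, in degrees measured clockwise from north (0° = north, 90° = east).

045°

The pressure-gradient force points toward the southeast (bearing 135°).
Geostrophic balance: in the Southern Hemisphere the Coriolis force deflects motion to the left, so the geostrophic wind blows 90° to the left of the pressure-gradient force (low pressure on the right).
Rotating 135° by 90° counterclockwise gives 045° — the wind blows toward the northeast.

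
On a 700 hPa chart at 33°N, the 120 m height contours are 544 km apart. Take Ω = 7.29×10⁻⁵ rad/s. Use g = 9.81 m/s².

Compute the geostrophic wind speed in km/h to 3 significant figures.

98.1 km/h

Coriolis parameter at 33°N:
f = 2Ω sin φ = 2 × 7.29×10⁻⁵ × sin 33° = 7.94×10⁻⁵ s⁻¹
Height gradient: |∂Z/∂n| = 120 m / 544000 m = 2.21×10⁻⁴
On a pressure surface, geostrophic balance gives V_g = (g/f)|∂Z/∂n|:
V_g = 9.81 × 2.21×10⁻⁴ / 7.94×10⁻⁵ = 27.3 m/s
Converting: 27.3 m/s × 3.6 = 98.1 km/h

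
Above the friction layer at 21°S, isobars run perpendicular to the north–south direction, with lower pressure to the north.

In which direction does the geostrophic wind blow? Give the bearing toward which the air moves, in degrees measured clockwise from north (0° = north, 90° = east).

The pressure-gradient force points toward the north (bearing 000°).
Geostrophic balance: in the Southern Hemisphere the Coriolis force deflects motion to the left, so the geostrophic wind blows 90° to the left of the pressure-gradient force (low pressure on the right).
Rotating 000° by 90° counterclockwise gives 270° — the wind blows toward the west.

270°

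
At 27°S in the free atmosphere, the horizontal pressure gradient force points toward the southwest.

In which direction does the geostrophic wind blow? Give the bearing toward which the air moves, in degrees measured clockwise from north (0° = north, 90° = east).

135°

The pressure-gradient force points toward the southwest (bearing 225°).
Geostrophic balance: in the Southern Hemisphere the Coriolis force deflects motion to the left, so the geostrophic wind blows 90° to the left of the pressure-gradient force (low pressure on the right).
Rotating 225° by 90° counterclockwise gives 135° — the wind blows toward the southeast.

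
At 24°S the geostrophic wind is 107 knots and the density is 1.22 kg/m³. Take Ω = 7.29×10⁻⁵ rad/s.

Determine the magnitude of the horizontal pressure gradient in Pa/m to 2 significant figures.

Coriolis parameter at 24°S:
f = 2Ω sin φ = 2 × 7.29×10⁻⁵ × sin 24° = 5.93×10⁻⁵ s⁻¹
Wind speed in SI: 107 knots = 55.0 m/s
Geostrophic balance rearranged: |∂P/∂n| = f ρ V_g
|∂P/∂n| = 5.93×10⁻⁵ × 1.22 × 55.0 = 3.98×10⁻³ Pa/m

4.0×10⁻³ Pa/m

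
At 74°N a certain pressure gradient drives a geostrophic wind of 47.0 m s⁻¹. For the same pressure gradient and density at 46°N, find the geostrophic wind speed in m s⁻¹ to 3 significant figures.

With the same pressure gradient and density, V_g ∝ 1/f ∝ 1/sin φ.
V₂ = V₁ · sin φ₁ / sin φ₂ = 47.0 × sin 74° / sin 46°
V₂ = 47.0 × 0.9613/0.7193 = 62.8 m s⁻¹

62.8 m s⁻¹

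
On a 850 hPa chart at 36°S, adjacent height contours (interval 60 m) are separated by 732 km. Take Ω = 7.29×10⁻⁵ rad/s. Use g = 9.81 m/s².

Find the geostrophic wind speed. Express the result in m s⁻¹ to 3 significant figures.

Coriolis parameter at 36°S:
f = 2Ω sin φ = 2 × 7.29×10⁻⁵ × sin 36° = 8.57×10⁻⁵ s⁻¹
Height gradient: |∂Z/∂n| = 60 m / 732000 m = 8.20×10⁻⁵
On a pressure surface, geostrophic balance gives V_g = (g/f)|∂Z/∂n|:
V_g = 9.81 × 8.20×10⁻⁵ / 8.57×10⁻⁵ = 9.38 m/s

9.38 m s⁻¹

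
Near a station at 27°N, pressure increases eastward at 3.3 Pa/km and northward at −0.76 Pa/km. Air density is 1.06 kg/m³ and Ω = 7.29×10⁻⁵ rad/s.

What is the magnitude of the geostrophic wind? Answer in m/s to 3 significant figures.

48.3 m/s

Coriolis parameter at 27°N:
f = 2Ω sin φ = 2 × 7.29×10⁻⁵ × sin 27° = 6.62×10⁻⁵ s⁻¹
Component geostrophic relations (x east, y north):
u_g = −(1/(fρ)) ∂P/∂y,  v_g = (1/(fρ)) ∂P/∂x
u_g = −(−0.76×10⁻³)/(6.62×10⁻⁵ × 1.06) = 10.8 m/s;  v_g = (3.3×10⁻³)/(6.62×10⁻⁵ × 1.06) = 47.0 m/s
|V_g| = √(u_g² + v_g²) = 48.3 m/s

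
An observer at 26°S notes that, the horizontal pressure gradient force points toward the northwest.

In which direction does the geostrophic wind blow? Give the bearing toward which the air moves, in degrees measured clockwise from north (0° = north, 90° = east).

225°

The pressure-gradient force points toward the northwest (bearing 315°).
Geostrophic balance: in the Southern Hemisphere the Coriolis force deflects motion to the left, so the geostrophic wind blows 90° to the left of the pressure-gradient force (low pressure on the right).
Rotating 315° by 90° counterclockwise gives 225° — the wind blows toward the southwest.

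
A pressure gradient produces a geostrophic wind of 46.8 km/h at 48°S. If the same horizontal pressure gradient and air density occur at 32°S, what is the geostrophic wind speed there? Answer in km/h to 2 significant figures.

With the same pressure gradient and density, V_g ∝ 1/f ∝ 1/sin φ.
V₂ = V₁ · sin φ₁ / sin φ₂ = 46.8 × sin 48° / sin 32°
V₂ = 46.8 × 0.7431/0.5299 = 66 km/h

66 km/h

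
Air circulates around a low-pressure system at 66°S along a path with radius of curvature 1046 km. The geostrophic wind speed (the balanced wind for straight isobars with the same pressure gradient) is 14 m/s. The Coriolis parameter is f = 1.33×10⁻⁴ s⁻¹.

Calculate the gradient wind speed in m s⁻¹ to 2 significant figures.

13 m s⁻¹

Around a low, centrifugal force acts outward with Coriolis, so pressure-gradient force balances both:
(1/ρ)|∂P/∂n| = fV + V²/R  →  V² + fR·V − fR·V_g = 0
With fR = 1.33×10⁻⁴ × 1046×10³ m = 139 m/s:
V = [−fR + √((fR)² + 4 fR V_g)]/2 = [−139 + √(139² + 4×139×14)]/2 = 12.8 m/s
Subgeostrophic (V < V_g = 14 m/s), as expected around a low.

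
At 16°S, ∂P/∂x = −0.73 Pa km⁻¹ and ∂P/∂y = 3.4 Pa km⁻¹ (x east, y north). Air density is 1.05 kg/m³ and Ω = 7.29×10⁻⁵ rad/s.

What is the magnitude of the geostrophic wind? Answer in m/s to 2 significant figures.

82 m/s

Coriolis parameter at 16°S:
f = 2Ω sin φ = 2 × 7.29×10⁻⁵ × sin 16° = 4.02×10⁻⁵ s⁻¹
In the Southern Hemisphere f is negative: f = −4.02×10⁻⁵ s⁻¹.
Component geostrophic relations (x east, y north):
u_g = −(1/(fρ)) ∂P/∂y,  v_g = (1/(fρ)) ∂P/∂x
u_g = −(3.4×10⁻³)/(−4.02×10⁻⁵ × 1.05) = 80.6 m/s;  v_g = (−0.73×10⁻³)/(−4.02×10⁻⁵ × 1.05) = 17.3 m/s
|V_g| = √(u_g² + v_g²) = 82.4 m/s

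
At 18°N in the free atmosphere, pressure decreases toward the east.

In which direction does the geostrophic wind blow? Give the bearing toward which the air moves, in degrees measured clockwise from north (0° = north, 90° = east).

180°

The pressure-gradient force points toward the east (bearing 090°).
Geostrophic balance: in the Northern Hemisphere the Coriolis force deflects motion to the right, so the geostrophic wind blows 90° to the right of the pressure-gradient force (low pressure on the left).
Rotating 090° by 90° clockwise gives 180° — the wind blows toward the south.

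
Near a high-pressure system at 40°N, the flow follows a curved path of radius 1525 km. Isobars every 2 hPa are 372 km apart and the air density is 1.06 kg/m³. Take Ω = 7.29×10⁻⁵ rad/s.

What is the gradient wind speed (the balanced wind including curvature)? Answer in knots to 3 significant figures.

Coriolis parameter at 40°N:
f = 2Ω sin φ = 2 × 7.29×10⁻⁵ × sin 40° = 9.37×10⁻⁵ s⁻¹
Pressure gradient: |∂P/∂n| = 200 Pa / 372000 m = 5.38×10⁻⁴ Pa/m
Geostrophic speed: V_g = |∂P/∂n|/(fρ) = 5.38×10⁻⁴/(9.37×10⁻⁵ × 1.06) = 5.41 m/s
Around a high, pressure-gradient force acts outward with centrifugal, so Coriolis balances both:
fV = (1/ρ)|∂P/∂n| + V²/R  →  V² − fR·V + fR·V_g = 0
With fR = 9.37×10⁻⁵ × 1525×10³ m = 143 m/s:
V = [fR − √((fR)² − 4 fR V_g)]/2 = [143 − √(143² − 4×143×5.41)]/2 = 5.63 m/s
Supergeostrophic (V > V_g = 5.41 m/s), as expected around a high.
Converting: 5.63 m/s × 1.944 = 11.0 knots

11.0 knots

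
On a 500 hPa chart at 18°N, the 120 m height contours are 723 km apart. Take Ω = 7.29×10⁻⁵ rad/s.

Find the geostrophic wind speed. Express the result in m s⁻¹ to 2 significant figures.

Coriolis parameter at 18°N:
f = 2Ω sin φ = 2 × 7.29×10⁻⁵ × sin 18° = 4.51×10⁻⁵ s⁻¹
Height gradient: |∂Z/∂n| = 120 m / 723000 m = 1.66×10⁻⁴
On a pressure surface, geostrophic balance gives V_g = (g/f)|∂Z/∂n|:
V_g = 9.81 × 1.66×10⁻⁴ / 4.51×10⁻⁵ = 36.1 m/s

36 m s⁻¹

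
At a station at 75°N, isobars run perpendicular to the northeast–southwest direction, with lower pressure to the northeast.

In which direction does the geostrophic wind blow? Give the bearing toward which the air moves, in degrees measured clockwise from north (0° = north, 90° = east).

The pressure-gradient force points toward the northeast (bearing 045°).
Geostrophic balance: in the Northern Hemisphere the Coriolis force deflects motion to the right, so the geostrophic wind blows 90° to the right of the pressure-gradient force (low pressure on the left).
Rotating 045° by 90° clockwise gives 135° — the wind blows toward the southeast.

135°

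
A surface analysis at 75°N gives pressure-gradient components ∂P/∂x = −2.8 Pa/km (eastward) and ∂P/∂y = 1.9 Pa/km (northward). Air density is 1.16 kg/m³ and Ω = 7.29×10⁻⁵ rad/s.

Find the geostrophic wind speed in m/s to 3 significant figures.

20.7 m/s

Coriolis parameter at 75°N:
f = 2Ω sin φ = 2 × 7.29×10⁻⁵ × sin 75° = 1.41×10⁻⁴ s⁻¹
Component geostrophic relations (x east, y north):
u_g = −(1/(fρ)) ∂P/∂y,  v_g = (1/(fρ)) ∂P/∂x
u_g = −(1.9×10⁻³)/(1.41×10⁻⁴ × 1.16) = −11.6 m/s;  v_g = (−2.8×10⁻³)/(1.41×10⁻⁴ × 1.16) = −17.1 m/s
|V_g| = √(u_g² + v_g²) = 20.7 m/s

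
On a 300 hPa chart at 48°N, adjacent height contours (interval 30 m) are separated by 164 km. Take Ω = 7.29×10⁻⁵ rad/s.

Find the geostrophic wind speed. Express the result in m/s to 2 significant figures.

Coriolis parameter at 48°N:
f = 2Ω sin φ = 2 × 7.29×10⁻⁵ × sin 48° = 1.08×10⁻⁴ s⁻¹
Height gradient: |∂Z/∂n| = 30 m / 164000 m = 1.83×10⁻⁴
On a pressure surface, geostrophic balance gives V_g = (g/f)|∂Z/∂n|:
V_g = 9.81 × 1.83×10⁻⁴ / 1.08×10⁻⁴ = 16.6 m/s

17 m/s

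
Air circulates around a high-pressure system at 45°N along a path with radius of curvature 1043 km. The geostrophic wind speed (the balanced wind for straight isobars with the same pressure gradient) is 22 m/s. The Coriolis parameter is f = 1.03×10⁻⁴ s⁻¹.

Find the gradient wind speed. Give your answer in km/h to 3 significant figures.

111 km/h

Around a high, pressure-gradient force acts outward with centrifugal, so Coriolis balances both:
fV = (1/ρ)|∂P/∂n| + V²/R  →  V² − fR·V + fR·V_g = 0
With fR = 1.03×10⁻⁴ × 1043×10³ m = 107 m/s:
V = [fR − √((fR)² − 4 fR V_g)]/2 = [107 − √(107² − 4×107×22)]/2 = 30.9 m/s
Supergeostrophic (V > V_g = 22 m/s), as expected around a high.
Converting: 30.9 m/s × 3.6 = 111 km/h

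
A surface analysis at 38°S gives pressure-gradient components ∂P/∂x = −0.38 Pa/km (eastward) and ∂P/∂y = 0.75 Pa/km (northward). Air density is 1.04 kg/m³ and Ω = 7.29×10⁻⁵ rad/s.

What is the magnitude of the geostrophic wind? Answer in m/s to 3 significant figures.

9.01 m/s

Coriolis parameter at 38°S:
f = 2Ω sin φ = 2 × 7.29×10⁻⁵ × sin 38° = 8.98×10⁻⁵ s⁻¹
In the Southern Hemisphere f is negative: f = −8.98×10⁻⁵ s⁻¹.
Component geostrophic relations (x east, y north):
u_g = −(1/(fρ)) ∂P/∂y,  v_g = (1/(fρ)) ∂P/∂x
u_g = −(0.75×10⁻³)/(−8.98×10⁻⁵ × 1.04) = 8.03 m/s;  v_g = (−0.38×10⁻³)/(−8.98×10⁻⁵ × 1.04) = 4.07 m/s
|V_g| = √(u_g² + v_g²) = 9.01 m/s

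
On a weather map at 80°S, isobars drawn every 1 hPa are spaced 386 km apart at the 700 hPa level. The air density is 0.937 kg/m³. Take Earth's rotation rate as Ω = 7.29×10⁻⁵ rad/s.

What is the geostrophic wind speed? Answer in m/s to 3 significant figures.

Coriolis parameter at 80°S:
f = 2Ω sin φ = 2 × 7.29×10⁻⁵ × sin 80° = 1.44×10⁻⁴ s⁻¹
Pressure gradient: |∂P/∂n| = 100 Pa / 386000 m = 2.59×10⁻⁴ Pa/m
Geostrophic balance (pressure-gradient force = Coriolis force):
V_g = (1/(fρ)) |∂P/∂n| = 2.59×10⁻⁴ / (1.44×10⁻⁴ × 0.937) = 1.93 m/s

1.93 m/s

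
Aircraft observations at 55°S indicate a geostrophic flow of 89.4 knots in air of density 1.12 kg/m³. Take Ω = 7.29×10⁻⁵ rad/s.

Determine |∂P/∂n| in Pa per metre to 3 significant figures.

Coriolis parameter at 55°S:
f = 2Ω sin φ = 2 × 7.29×10⁻⁵ × sin 55° = 1.19×10⁻⁴ s⁻¹
Wind speed in SI: 89.4 knots = 46.0 m/s
Geostrophic balance rearranged: |∂P/∂n| = f ρ V_g
|∂P/∂n| = 1.19×10⁻⁴ × 1.12 × 46.0 = 6.15×10⁻³ Pa/m

6.15×10⁻³ Pa/m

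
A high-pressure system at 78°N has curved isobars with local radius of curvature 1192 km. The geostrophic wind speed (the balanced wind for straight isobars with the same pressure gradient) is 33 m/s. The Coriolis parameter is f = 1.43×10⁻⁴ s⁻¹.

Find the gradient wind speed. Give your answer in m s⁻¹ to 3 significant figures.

44.7 m s⁻¹

Around a high, pressure-gradient force acts outward with centrifugal, so Coriolis balances both:
fV = (1/ρ)|∂P/∂n| + V²/R  →  V² − fR·V + fR·V_g = 0
With fR = 1.43×10⁻⁴ × 1192×10³ m = 170 m/s:
V = [fR − √((fR)² − 4 fR V_g)]/2 = [170 − √(170² − 4×170×33)]/2 = 44.7 m/s
Supergeostrophic (V > V_g = 33 m/s), as expected around a high.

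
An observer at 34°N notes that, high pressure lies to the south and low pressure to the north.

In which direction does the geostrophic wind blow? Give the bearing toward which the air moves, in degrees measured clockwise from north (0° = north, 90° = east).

090°

The pressure-gradient force points toward the north (bearing 000°).
Geostrophic balance: in the Northern Hemisphere the Coriolis force deflects motion to the right, so the geostrophic wind blows 90° to the right of the pressure-gradient force (low pressure on the left).
Rotating 000° by 90° clockwise gives 090° — the wind blows toward the east.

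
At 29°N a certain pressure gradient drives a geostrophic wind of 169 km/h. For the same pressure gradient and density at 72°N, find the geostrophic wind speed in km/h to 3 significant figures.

86.1 km/h

With the same pressure gradient and density, V_g ∝ 1/f ∝ 1/sin φ.
V₂ = V₁ · sin φ₁ / sin φ₂ = 169 × sin 29° / sin 72°
V₂ = 169 × 0.4848/0.9511 = 86.1 km/h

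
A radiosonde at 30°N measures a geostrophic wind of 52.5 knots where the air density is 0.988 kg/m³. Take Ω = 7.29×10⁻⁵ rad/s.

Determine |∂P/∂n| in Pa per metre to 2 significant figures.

Coriolis parameter at 30°N:
f = 2Ω sin φ = 2 × 7.29×10⁻⁵ × sin 30° = 7.29×10⁻⁵ s⁻¹
Wind speed in SI: 52.5 knots = 27.0 m/s
Geostrophic balance rearranged: |∂P/∂n| = f ρ V_g
|∂P/∂n| = 7.29×10⁻⁵ × 0.988 × 27.0 = 1.95×10⁻³ Pa/m

1.9×10⁻³ Pa/m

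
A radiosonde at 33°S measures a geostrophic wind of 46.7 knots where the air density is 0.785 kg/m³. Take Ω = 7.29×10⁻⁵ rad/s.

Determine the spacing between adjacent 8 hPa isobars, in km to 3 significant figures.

534 km

Coriolis parameter at 33°S:
f = 2Ω sin φ = 2 × 7.29×10⁻⁵ × sin 33° = 7.94×10⁻⁵ s⁻¹
Wind speed in SI: 46.7 knots = 24.0 m/s
Geostrophic balance rearranged: |∂P/∂n| = f ρ V_g
|∂P/∂n| = 7.94×10⁻⁵ × 0.785 × 24.0 = 1.50×10⁻³ Pa/m
Isobar spacing: Δn = ΔP/|∂P/∂n| = 800 Pa / 1.50×10⁻³ Pa/m = 534194 m ≈ 534 km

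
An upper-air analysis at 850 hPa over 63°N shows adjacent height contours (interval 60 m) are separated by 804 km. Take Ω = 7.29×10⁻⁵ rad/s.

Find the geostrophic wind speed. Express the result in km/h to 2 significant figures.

Coriolis parameter at 63°N:
f = 2Ω sin φ = 2 × 7.29×10⁻⁵ × sin 63° = 1.30×10⁻⁴ s⁻¹
Height gradient: |∂Z/∂n| = 60 m / 804000 m = 7.46×10⁻⁵
On a pressure surface, geostrophic balance gives V_g = (g/f)|∂Z/∂n|:
V_g = 9.81 × 7.46×10⁻⁵ / 1.30×10⁻⁴ = 5.64 m/s
Converting: 5.64 m/s × 3.6 = 20 km/h

20 km/h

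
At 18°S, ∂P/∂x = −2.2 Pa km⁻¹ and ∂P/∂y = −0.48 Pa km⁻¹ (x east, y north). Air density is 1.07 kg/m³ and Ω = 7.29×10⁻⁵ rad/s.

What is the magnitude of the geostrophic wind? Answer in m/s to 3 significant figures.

Coriolis parameter at 18°S:
f = 2Ω sin φ = 2 × 7.29×10⁻⁵ × sin 18° = 4.51×10⁻⁵ s⁻¹
In the Southern Hemisphere f is negative: f = −4.51×10⁻⁵ s⁻¹.
Component geostrophic relations (x east, y north):
u_g = −(1/(fρ)) ∂P/∂y,  v_g = (1/(fρ)) ∂P/∂x
u_g = −(−0.48×10⁻³)/(−4.51×10⁻⁵ × 1.07) = −9.96 m/s;  v_g = (−2.2×10⁻³)/(−4.51×10⁻⁵ × 1.07) = 45.6 m/s
|V_g| = √(u_g² + v_g²) = 46.7 m/s

46.7 m/s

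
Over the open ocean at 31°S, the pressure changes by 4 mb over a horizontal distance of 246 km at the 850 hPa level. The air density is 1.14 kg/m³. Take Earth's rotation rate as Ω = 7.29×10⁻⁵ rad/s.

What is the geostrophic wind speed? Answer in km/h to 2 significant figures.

68 km/h

Coriolis parameter at 31°S:
f = 2Ω sin φ = 2 × 7.29×10⁻⁵ × sin 31° = 7.51×10⁻⁵ s⁻¹
Pressure gradient: |∂P/∂n| = 400 Pa / 246000 m = 1.63×10⁻³ Pa/m
Geostrophic balance (pressure-gradient force = Coriolis force):
V_g = (1/(fρ)) |∂P/∂n| = 1.63×10⁻³ / (7.51×10⁻⁵ × 1.14) = 19.0 m/s
Converting: 19.0 m/s × 3.6 = 68 km/h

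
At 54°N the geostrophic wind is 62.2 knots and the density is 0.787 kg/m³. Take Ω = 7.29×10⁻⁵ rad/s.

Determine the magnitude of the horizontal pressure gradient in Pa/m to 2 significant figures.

3.0×10⁻³ Pa/m

Coriolis parameter at 54°N:
f = 2Ω sin φ = 2 × 7.29×10⁻⁵ × sin 54° = 1.18×10⁻⁴ s⁻¹
Wind speed in SI: 62.2 knots = 32.0 m/s
Geostrophic balance rearranged: |∂P/∂n| = f ρ V_g
|∂P/∂n| = 1.18×10⁻⁴ × 0.787 × 32.0 = 2.97×10⁻³ Pa/m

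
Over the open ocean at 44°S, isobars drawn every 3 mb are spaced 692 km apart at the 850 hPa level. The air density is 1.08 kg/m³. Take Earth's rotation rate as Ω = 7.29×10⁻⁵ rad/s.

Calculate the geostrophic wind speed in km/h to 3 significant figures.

14.3 km/h

Coriolis parameter at 44°S:
f = 2Ω sin φ = 2 × 7.29×10⁻⁵ × sin 44° = 1.01×10⁻⁴ s⁻¹
Pressure gradient: |∂P/∂n| = 300 Pa / 692000 m = 4.34×10⁻⁴ Pa/m
Geostrophic balance (pressure-gradient force = Coriolis force):
V_g = (1/(fρ)) |∂P/∂n| = 4.34×10⁻⁴ / (1.01×10⁻⁴ × 1.08) = 3.96 m/s
Converting: 3.96 m/s × 3.6 = 14.3 km/h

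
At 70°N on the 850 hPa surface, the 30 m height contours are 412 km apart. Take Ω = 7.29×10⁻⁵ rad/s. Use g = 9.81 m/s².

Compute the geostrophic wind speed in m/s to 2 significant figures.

Coriolis parameter at 70°N:
f = 2Ω sin φ = 2 × 7.29×10⁻⁵ × sin 70° = 1.37×10⁻⁴ s⁻¹
Height gradient: |∂Z/∂n| = 30 m / 412000 m = 7.28×10⁻⁵
On a pressure surface, geostrophic balance gives V_g = (g/f)|∂Z/∂n|:
V_g = 9.81 × 7.28×10⁻⁵ / 1.37×10⁻⁴ = 5.21 m/s

5.2 m/s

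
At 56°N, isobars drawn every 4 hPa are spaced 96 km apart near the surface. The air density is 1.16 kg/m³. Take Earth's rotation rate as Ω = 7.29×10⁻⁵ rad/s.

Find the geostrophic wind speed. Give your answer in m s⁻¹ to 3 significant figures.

Coriolis parameter at 56°N:
f = 2Ω sin φ = 2 × 7.29×10⁻⁵ × sin 56° = 1.21×10⁻⁴ s⁻¹
Pressure gradient: |∂P/∂n| = 400 Pa / 96000 m = 4.17×10⁻³ Pa/m
Geostrophic balance (pressure-gradient force = Coriolis force):
V_g = (1/(fρ)) |∂P/∂n| = 4.17×10⁻³ / (1.21×10⁻⁴ × 1.16) = 29.7 m/s

29.7 m s⁻¹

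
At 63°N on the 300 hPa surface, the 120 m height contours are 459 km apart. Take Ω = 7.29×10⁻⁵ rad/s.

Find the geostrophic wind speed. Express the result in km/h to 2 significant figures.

71 km/h

Coriolis parameter at 63°N:
f = 2Ω sin φ = 2 × 7.29×10⁻⁵ × sin 63° = 1.30×10⁻⁴ s⁻¹
Height gradient: |∂Z/∂n| = 120 m / 459000 m = 2.61×10⁻⁴
On a pressure surface, geostrophic balance gives V_g = (g/f)|∂Z/∂n|:
V_g = 9.81 × 2.61×10⁻⁴ / 1.30×10⁻⁴ = 19.7 m/s
Converting: 19.7 m/s × 3.6 = 71 km/h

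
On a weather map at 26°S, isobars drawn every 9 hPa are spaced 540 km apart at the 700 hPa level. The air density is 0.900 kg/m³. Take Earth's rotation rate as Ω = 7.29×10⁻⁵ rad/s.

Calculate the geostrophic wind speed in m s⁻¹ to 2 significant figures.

29 m s⁻¹

Coriolis parameter at 26°S:
f = 2Ω sin φ = 2 × 7.29×10⁻⁵ × sin 26° = 6.39×10⁻⁵ s⁻¹
Pressure gradient: |∂P/∂n| = 900 Pa / 540000 m = 1.67×10⁻³ Pa/m
Geostrophic balance (pressure-gradient force = Coriolis force):
V_g = (1/(fρ)) |∂P/∂n| = 1.67×10⁻³ / (6.39×10⁻⁵ × 0.900) = 29.0 m/s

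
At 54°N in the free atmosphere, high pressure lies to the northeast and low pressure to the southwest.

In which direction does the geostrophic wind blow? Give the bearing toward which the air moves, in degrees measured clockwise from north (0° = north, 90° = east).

315°

The pressure-gradient force points toward the southwest (bearing 225°).
Geostrophic balance: in the Northern Hemisphere the Coriolis force deflects motion to the right, so the geostrophic wind blows 90° to the right of the pressure-gradient force (low pressure on the left).
Rotating 225° by 90° clockwise gives 315° — the wind blows toward the northwest.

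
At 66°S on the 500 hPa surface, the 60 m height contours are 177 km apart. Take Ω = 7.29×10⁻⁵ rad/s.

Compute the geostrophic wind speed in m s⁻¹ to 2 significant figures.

Coriolis parameter at 66°S:
f = 2Ω sin φ = 2 × 7.29×10⁻⁵ × sin 66° = 1.33×10⁻⁴ s⁻¹
Height gradient: |∂Z/∂n| = 60 m / 177000 m = 3.39×10⁻⁴
On a pressure surface, geostrophic balance gives V_g = (g/f)|∂Z/∂n|:
V_g = 9.81 × 3.39×10⁻⁴ / 1.33×10⁻⁴ = 25.0 m/s

25 m s⁻¹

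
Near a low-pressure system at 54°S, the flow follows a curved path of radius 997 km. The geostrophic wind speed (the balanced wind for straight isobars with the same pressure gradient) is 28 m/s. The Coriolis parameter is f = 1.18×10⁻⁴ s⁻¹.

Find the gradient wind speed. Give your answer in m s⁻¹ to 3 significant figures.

23.4 m s⁻¹

Around a low, centrifugal force acts outward with Coriolis, so pressure-gradient force balances both:
(1/ρ)|∂P/∂n| = fV + V²/R  →  V² + fR·V − fR·V_g = 0
With fR = 1.18×10⁻⁴ × 997×10³ m = 118 m/s:
V = [−fR + √((fR)² + 4 fR V_g)]/2 = [−118 + √(118² + 4×118×28)]/2 = 23.4 m/s
Subgeostrophic (V < V_g = 28 m/s), as expected around a low.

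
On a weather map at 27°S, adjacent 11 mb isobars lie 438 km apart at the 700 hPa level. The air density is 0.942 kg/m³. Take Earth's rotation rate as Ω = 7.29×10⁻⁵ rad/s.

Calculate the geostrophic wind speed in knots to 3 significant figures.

Coriolis parameter at 27°S:
f = 2Ω sin φ = 2 × 7.29×10⁻⁵ × sin 27° = 6.62×10⁻⁵ s⁻¹
Pressure gradient: |∂P/∂n| = 1100 Pa / 438000 m = 2.51×10⁻³ Pa/m
Geostrophic balance (pressure-gradient force = Coriolis force):
V_g = (1/(fρ)) |∂P/∂n| = 2.51×10⁻³ / (6.62×10⁻⁵ × 0.942) = 40.3 m/s
Converting: 40.3 m/s × 1.944 = 78.3 knots

78.3 knots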